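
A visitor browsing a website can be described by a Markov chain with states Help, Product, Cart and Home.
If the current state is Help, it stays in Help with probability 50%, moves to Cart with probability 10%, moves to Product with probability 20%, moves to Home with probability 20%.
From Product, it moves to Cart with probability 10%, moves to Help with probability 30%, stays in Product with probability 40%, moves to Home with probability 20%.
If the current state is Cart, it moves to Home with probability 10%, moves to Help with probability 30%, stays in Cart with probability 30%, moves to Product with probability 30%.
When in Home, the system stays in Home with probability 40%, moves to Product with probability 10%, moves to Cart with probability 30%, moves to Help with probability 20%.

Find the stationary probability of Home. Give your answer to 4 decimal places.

0.2273

Let the stationary distribution be π with π = πP and π_1 + π_2 + π_3 + π_4 = 1.
π_1 = 0.5·π_1 + 0.3·π_2 + 0.3·π_3 + 0.2·π_4
π_2 = 0.2·π_1 + 0.4·π_2 + 0.3·π_3 + 0.1·π_4
π_3 = 0.1·π_1 + 0.1·π_2 + 0.3·π_3 + 0.3·π_4
Solving with the normalization constraint gives π = (0.3466, 0.2443, 0.1818, 0.2273).
So the stationary probability of Home is 0.2273.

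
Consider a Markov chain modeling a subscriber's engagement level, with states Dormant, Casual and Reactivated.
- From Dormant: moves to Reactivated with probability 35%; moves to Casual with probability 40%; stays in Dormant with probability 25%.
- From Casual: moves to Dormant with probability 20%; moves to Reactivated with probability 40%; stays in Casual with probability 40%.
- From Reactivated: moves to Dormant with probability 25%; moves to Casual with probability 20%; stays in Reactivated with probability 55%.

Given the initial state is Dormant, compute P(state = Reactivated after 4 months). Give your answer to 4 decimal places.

0.4565

Propagate the distribution vector 4 months from Dormant.
After 0 months: (1.0000, 0.0000, 0.0000)
After 1 month: (0.2500, 0.4000, 0.3500)
After 2 months: (0.2300, 0.3300, 0.4400)
After 3 months: (0.2335, 0.3120, 0.4545)
After 4 months: (0.2344, 0.3091, 0.4565)
P(in Reactivated after 4 months) = 0.4565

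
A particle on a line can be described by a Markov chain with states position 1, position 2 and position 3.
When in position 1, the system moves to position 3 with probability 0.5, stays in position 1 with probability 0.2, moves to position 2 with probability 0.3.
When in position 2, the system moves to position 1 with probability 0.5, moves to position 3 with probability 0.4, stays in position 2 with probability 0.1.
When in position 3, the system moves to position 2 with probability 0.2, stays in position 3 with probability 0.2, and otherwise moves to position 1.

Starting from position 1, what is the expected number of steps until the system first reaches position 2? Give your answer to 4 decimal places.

3.8235

Let t(s) be the expected number of steps to first reach position 2 from state s, with t(position 2) = 0. Conditioning on the first step:
t(position 1) = 1 + 0.2·t(position 1) + 0.5·t(position 3)
t(position 3) = 1 + 0.6·t(position 1) + 0.2·t(position 3)
Solving: t(position 1) = 3.8235, t(position 3) = 4.1176.
Expected steps from position 1 to position 2: 3.8235.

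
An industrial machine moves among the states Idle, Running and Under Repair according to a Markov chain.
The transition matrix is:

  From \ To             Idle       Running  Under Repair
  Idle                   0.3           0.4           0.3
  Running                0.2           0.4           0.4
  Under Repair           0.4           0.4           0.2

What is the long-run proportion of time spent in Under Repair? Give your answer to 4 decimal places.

Let the stationary distribution be π with π = πP and π_1 + π_2 + π_3 = 1.
π_1 = 0.3·π_1 + 0.2·π_2 + 0.4·π_3
π_2 = 0.4·π_1 + 0.4·π_2 + 0.4·π_3
Solving with the normalization constraint gives π = (0.2909, 0.4000, 0.3091).
So the stationary probability of Under Repair is 0.3091.

0.3091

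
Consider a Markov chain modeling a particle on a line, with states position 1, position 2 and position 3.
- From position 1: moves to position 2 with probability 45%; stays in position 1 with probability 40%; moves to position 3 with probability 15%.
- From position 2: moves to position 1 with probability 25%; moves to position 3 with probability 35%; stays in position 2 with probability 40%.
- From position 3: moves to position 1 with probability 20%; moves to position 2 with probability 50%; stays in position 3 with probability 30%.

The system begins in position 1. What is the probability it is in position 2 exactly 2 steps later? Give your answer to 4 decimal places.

0.4350

Sum over the intermediate state after 1 step:
P = P(position 1→position 1)·P(position 1→position 2) + P(position 1→position 2)·P(position 2→position 2) + P(position 1→position 3)·P(position 3→position 2)
  = 0.4×0.45 + 0.45×0.4 + 0.15×0.5
  = 0.1800 + 0.1800 + 0.0750 = 0.4350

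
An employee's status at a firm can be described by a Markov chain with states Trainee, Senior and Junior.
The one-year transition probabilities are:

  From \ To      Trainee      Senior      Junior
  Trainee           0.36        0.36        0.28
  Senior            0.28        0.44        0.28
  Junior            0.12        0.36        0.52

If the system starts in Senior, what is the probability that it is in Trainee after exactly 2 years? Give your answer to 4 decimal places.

0.2576

Sum over the intermediate state after 1 year:
P = P(Senior→Trainee)·P(Trainee→Trainee) + P(Senior→Senior)·P(Senior→Trainee) + P(Senior→Junior)·P(Junior→Trainee)
  = 0.28×0.36 + 0.44×0.28 + 0.28×0.12
  = 0.1008 + 0.1232 + 0.0336 = 0.2576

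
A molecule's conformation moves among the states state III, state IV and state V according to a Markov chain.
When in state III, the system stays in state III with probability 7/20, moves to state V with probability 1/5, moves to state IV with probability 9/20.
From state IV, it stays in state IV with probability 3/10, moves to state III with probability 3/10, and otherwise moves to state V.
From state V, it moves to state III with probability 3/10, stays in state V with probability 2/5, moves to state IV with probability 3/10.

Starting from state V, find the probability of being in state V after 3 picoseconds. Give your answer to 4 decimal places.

Propagate the distribution vector 3 picoseconds from state V.
After 0 picoseconds: (0.0000, 0.0000, 1.0000)
After 1 picosecond: (0.3000, 0.3000, 0.4000)
After 2 picoseconds: (0.3150, 0.3450, 0.3400)
After 3 picoseconds: (0.3158, 0.3473, 0.3370)
P(in state V after 3 picoseconds) = 0.3370

0.3370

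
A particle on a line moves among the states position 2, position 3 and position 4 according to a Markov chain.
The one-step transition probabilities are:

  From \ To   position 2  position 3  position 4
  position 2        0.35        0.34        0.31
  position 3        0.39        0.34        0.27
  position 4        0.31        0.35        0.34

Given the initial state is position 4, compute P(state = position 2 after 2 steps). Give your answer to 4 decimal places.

Sum over the intermediate state after 1 step:
P = P(position 4→position 2)·P(position 2→position 2) + P(position 4→position 3)·P(position 3→position 2) + P(position 4→position 4)·P(position 4→position 2)
  = 0.31×0.35 + 0.35×0.39 + 0.34×0.31
  = 0.1085 + 0.1365 + 0.1054 = 0.3504

0.3504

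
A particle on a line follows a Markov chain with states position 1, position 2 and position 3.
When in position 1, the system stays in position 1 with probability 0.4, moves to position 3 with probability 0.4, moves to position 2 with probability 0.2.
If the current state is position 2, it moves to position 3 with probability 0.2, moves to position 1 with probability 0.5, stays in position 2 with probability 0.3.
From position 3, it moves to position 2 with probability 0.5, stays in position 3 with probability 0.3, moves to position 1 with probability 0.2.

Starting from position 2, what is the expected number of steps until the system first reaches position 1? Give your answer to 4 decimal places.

Let t(s) be the expected number of steps to first reach position 1 from state s, with t(position 1) = 0. Conditioning on the first step:
t(position 2) = 1 + 0.3·t(position 2) + 0.2·t(position 3)
t(position 3) = 1 + 0.5·t(position 2) + 0.3·t(position 3)
Solving: t(position 2) = 2.3077, t(position 3) = 3.0769.
Expected steps from position 2 to position 1: 2.3077.

2.3077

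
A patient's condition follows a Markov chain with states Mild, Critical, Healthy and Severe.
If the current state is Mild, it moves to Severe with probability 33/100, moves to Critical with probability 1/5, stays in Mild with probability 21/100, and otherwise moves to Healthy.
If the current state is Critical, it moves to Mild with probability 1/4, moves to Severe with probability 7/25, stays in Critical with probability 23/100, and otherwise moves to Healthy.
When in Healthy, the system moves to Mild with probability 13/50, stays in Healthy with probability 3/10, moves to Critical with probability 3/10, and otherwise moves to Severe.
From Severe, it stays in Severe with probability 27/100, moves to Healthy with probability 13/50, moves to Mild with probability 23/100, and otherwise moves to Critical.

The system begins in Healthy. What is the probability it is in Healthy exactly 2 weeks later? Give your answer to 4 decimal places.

0.2660

Propagate the distribution vector 2 weeks from Healthy.
After 0 weeks: (0.0000, 0.0000, 1.0000, 0.0000)
After 1 week: (0.2600, 0.3000, 0.3000, 0.1400)
After 2 weeks: (0.2398, 0.2446, 0.2660, 0.2496)
P(in Healthy after 2 weeks) = 0.2660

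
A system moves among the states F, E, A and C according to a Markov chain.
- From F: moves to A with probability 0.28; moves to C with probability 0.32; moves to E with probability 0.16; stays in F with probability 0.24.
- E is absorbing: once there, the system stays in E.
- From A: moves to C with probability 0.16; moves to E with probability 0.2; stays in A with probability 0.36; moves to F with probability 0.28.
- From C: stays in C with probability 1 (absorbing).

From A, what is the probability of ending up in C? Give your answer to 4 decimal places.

Let h(s) be the probability of absorption at C starting from transient state s. Then h(C) = 1 and h(E) = 0. By first-step analysis:
h(F) = 0.24·h(F) + 0.16·0 + 0.28·h(A) + 0.32·1
h(A) = 0.28·h(F) + 0.2·0 + 0.36·h(A) + 0.16·1
Solving: h(F) = 0.6118, h(A) = 0.5176.
Starting from A, the probability is 0.5176.

0.5176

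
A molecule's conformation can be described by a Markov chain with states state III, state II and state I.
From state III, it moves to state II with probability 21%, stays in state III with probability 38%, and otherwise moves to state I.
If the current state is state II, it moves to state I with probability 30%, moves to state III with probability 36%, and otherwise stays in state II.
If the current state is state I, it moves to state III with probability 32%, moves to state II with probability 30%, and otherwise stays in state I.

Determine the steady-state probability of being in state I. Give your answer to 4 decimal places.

0.3682

Let the stationary distribution be π with π = πP and π_1 + π_2 + π_3 = 1.
π_1 = 0.38·π_1 + 0.36·π_2 + 0.32·π_3
π_2 = 0.21·π_1 + 0.34·π_2 + 0.3·π_3
Solving with the normalization constraint gives π = (0.3523, 0.2795, 0.3682).
So the stationary probability of state I is 0.3682.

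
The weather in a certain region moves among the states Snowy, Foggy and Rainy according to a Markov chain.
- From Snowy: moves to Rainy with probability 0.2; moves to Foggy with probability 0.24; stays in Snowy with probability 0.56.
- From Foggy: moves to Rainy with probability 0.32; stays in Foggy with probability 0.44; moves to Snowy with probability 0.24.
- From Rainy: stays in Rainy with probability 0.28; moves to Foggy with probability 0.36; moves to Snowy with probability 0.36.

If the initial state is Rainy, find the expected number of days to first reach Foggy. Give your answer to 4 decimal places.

3.2680

Let t(s) be the expected number of days to first reach Foggy from state s, with t(Foggy) = 0. Conditioning on the first day:
t(Snowy) = 1 + 0.56·t(Snowy) + 0.2·t(Rainy)
t(Rainy) = 1 + 0.36·t(Snowy) + 0.28·t(Rainy)
Solving: t(Snowy) = 3.7582, t(Rainy) = 3.2680.
Expected days from Rainy to Foggy: 3.2680.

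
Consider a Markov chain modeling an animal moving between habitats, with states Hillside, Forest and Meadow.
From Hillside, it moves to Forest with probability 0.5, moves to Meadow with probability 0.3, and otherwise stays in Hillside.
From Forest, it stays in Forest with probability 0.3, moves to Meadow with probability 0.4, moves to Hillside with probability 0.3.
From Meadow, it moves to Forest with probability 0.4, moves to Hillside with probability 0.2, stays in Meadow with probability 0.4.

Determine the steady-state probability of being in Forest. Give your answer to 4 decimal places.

0.3853

Let the stationary distribution be π with π = πP and π_1 + π_2 + π_3 = 1.
π_1 = 0.2·π_1 + 0.3·π_2 + 0.2·π_3
π_2 = 0.5·π_1 + 0.3·π_2 + 0.4·π_3
Solving with the normalization constraint gives π = (0.2385, 0.3853, 0.3761).
So the stationary probability of Forest is 0.3853.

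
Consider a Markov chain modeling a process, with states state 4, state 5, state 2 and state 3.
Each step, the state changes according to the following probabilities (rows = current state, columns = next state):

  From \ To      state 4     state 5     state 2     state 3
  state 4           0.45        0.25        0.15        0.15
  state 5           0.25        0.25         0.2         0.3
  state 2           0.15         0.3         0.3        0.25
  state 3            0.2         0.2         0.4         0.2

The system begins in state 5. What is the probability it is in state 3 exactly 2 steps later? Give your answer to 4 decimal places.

0.2225

Propagate the distribution vector 2 steps from state 5.
After 0 steps: (0.0000, 1.0000, 0.0000, 0.0000)
After 1 step: (0.2500, 0.2500, 0.2000, 0.3000)
After 2 steps: (0.2650, 0.2450, 0.2675, 0.2225)
P(in state 3 after 2 steps) = 0.2225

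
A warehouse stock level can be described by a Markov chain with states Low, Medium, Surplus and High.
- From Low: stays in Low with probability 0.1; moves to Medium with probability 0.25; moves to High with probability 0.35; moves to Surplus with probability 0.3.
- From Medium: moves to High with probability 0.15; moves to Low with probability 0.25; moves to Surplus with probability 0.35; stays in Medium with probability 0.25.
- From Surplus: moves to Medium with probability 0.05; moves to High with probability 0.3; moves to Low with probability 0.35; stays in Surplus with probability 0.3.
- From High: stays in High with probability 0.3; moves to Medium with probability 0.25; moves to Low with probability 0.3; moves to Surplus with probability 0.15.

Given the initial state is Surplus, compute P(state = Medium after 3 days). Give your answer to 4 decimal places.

0.1985

Propagate the distribution vector 3 days from Surplus.
After 0 days: (0.0000, 0.0000, 1.0000, 0.0000)
After 1 day: (0.3500, 0.0500, 0.3000, 0.3000)
After 2 days: (0.2425, 0.1900, 0.2575, 0.3100)
After 3 days: (0.2549, 0.1985, 0.2630, 0.2836)
P(in Medium after 3 days) = 0.1985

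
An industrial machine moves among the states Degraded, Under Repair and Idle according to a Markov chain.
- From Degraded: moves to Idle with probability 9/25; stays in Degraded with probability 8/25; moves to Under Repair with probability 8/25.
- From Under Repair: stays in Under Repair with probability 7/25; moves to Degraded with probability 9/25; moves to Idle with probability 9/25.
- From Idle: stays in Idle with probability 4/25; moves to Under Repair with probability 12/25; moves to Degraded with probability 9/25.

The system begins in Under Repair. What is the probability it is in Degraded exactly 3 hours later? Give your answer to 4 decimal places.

0.3462

Propagate the distribution vector 3 hours from Under Repair.
After 0 hours: (0.0000, 1.0000, 0.0000)
After 1 hour: (0.3600, 0.2800, 0.3600)
After 2 hours: (0.3456, 0.3664, 0.2880)
After 3 hours: (0.3462, 0.3514, 0.3024)
P(in Degraded after 3 hours) = 0.3462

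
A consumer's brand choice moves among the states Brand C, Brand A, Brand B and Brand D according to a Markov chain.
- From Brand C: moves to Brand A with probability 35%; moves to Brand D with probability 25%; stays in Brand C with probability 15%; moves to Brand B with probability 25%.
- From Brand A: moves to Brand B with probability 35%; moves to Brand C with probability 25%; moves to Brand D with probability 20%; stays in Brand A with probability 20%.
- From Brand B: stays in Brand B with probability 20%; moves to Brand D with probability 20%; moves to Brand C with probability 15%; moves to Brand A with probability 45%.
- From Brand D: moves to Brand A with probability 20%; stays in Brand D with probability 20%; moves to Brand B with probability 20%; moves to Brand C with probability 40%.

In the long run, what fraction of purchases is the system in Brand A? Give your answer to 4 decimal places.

0.2990

Let the stationary distribution be π with π = πP and π_1 + π_2 + π_3 + π_4 = 1.
π_1 = 0.15·π_1 + 0.25·π_2 + 0.15·π_3 + 0.4·π_4
π_2 = 0.35·π_1 + 0.2·π_2 + 0.45·π_3 + 0.2·π_4
π_3 = 0.25·π_1 + 0.35·π_2 + 0.2·π_3 + 0.2·π_4
Solving with the normalization constraint gives π = (0.2328, 0.2990, 0.2565, 0.2116).
So the stationary probability of Brand A is 0.2990.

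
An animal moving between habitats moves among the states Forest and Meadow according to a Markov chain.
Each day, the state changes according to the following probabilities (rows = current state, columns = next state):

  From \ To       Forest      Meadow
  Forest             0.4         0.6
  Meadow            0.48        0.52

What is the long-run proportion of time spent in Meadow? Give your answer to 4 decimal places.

0.5556

Let the stationary distribution be π with π = πP and π_1 + π_2 = 1.
π_1 = 0.4·π_1 + 0.48·π_2
Solving with the normalization constraint gives π = (0.4444, 0.5556).
So the stationary probability of Meadow is 0.5556.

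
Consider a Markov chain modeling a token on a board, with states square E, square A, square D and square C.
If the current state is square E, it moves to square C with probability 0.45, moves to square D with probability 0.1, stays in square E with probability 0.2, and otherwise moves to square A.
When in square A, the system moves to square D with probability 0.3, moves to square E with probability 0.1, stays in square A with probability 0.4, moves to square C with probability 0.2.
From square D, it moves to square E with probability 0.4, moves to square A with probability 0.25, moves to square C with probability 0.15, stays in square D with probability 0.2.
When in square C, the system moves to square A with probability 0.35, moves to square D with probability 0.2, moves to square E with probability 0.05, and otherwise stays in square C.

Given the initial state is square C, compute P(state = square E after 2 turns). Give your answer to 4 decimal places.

0.1450

Propagate the distribution vector 2 turns from square C.
After 0 turns: (0.0000, 0.0000, 0.0000, 1.0000)
After 1 turn: (0.0500, 0.3500, 0.2000, 0.4000)
After 2 turns: (0.1450, 0.3425, 0.2300, 0.2825)
P(in square E after 2 turns) = 0.1450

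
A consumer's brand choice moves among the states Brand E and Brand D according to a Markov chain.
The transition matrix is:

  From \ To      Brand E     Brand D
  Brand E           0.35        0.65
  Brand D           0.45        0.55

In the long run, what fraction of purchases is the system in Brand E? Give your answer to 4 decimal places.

Let the stationary distribution be π with π = πP and π_1 + π_2 = 1.
π_1 = 0.35·π_1 + 0.45·π_2
Solving with the normalization constraint gives π = (0.4091, 0.5909).
So the stationary probability of Brand E is 0.4091.

0.4091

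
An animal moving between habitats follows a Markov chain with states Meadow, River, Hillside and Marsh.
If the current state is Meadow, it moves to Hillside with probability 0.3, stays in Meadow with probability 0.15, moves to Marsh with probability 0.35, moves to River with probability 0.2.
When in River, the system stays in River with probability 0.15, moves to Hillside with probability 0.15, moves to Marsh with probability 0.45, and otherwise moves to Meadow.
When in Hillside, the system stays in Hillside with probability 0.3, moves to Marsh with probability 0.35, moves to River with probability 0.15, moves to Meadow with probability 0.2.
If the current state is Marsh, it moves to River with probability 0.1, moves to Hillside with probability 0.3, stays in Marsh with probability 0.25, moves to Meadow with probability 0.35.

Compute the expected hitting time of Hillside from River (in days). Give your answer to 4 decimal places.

Let t(s) be the expected number of days to first reach Hillside from state s, with t(Hillside) = 0. Conditioning on the first day:
t(Meadow) = 1 + 0.15·t(Meadow) + 0.2·t(River) + 0.35·t(Marsh)
t(River) = 1 + 0.25·t(Meadow) + 0.15·t(River) + 0.45·t(Marsh)
t(Marsh) = 1 + 0.35·t(Meadow) + 0.1·t(River) + 0.25·t(Marsh)
Solving: t(Meadow) = 3.6208, t(River) = 4.1336, t(Marsh) = 3.5742.
Expected days from River to Hillside: 4.1336.

4.1336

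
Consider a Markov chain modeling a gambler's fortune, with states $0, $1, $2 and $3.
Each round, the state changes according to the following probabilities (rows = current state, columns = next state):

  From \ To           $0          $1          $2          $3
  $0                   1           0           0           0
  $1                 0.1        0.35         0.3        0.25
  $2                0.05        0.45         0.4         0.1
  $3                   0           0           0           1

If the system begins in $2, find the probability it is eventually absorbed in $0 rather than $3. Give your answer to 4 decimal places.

0.3039

Let h(s) be the probability of absorption at $0 starting from transient state s. Then h($0) = 1 and h($3) = 0. By first-step analysis:
h($1) = 0.1·1 + 0.35·h($1) + 0.3·h($2) + 0.25·0
h($2) = 0.05·1 + 0.45·h($1) + 0.4·h($2) + 0.1·0
Solving: h($1) = 0.2941, h($2) = 0.3039.
Starting from $2, the probability is 0.3039.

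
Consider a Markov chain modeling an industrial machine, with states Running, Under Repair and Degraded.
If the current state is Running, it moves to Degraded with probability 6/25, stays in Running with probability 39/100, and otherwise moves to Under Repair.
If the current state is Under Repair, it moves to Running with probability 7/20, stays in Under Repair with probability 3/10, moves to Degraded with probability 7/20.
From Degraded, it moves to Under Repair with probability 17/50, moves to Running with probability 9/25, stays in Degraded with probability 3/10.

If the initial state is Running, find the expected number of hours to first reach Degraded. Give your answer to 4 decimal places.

3.5966

Let t(s) be the expected number of hours to first reach Degraded from state s, with t(Degraded) = 0. Conditioning on the first hour:
t(Running) = 1 + 0.39·t(Running) + 0.37·t(Under Repair)
t(Under Repair) = 1 + 0.35·t(Running) + 0.3·t(Under Repair)
Solving: t(Running) = 3.5966, t(Under Repair) = 3.2269.
Expected hours from Running to Degraded: 3.5966.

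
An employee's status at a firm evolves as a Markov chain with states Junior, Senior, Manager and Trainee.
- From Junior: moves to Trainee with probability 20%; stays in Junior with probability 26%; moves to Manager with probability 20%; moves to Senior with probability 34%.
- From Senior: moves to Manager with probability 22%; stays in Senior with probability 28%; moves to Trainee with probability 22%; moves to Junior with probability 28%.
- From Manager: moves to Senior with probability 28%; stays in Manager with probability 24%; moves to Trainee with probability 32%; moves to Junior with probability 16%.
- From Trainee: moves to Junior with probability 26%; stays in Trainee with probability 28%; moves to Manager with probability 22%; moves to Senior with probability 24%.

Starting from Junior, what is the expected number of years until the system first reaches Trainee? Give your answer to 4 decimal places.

Let t(s) be the expected number of years to first reach Trainee from state s, with t(Trainee) = 0. Conditioning on the first year:
t(Junior) = 1 + 0.26·t(Junior) + 0.34·t(Senior) + 0.2·t(Manager)
t(Senior) = 1 + 0.28·t(Junior) + 0.28·t(Senior) + 0.22·t(Manager)
t(Manager) = 1 + 0.16·t(Junior) + 0.28·t(Senior) + 0.24·t(Manager)
Solving: t(Junior) = 4.3114, t(Senior) = 4.2200, t(Manager) = 3.7782.
Expected years from Junior to Trainee: 4.3114.

4.3114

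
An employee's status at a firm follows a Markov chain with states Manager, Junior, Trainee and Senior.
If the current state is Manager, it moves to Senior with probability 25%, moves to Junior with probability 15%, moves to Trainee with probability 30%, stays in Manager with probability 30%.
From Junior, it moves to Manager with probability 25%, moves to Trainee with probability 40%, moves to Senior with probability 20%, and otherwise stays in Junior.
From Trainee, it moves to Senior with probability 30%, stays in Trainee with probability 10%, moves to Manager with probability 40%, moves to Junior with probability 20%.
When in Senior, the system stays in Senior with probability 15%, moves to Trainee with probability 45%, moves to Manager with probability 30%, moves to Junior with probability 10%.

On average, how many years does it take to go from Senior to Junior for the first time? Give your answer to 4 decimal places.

Let t(s) be the expected number of years to first reach Junior from state s, with t(Junior) = 0. Conditioning on the first year:
t(Manager) = 1 + 0.3·t(Manager) + 0.3·t(Trainee) + 0.25·t(Senior)
t(Trainee) = 1 + 0.4·t(Manager) + 0.1·t(Trainee) + 0.3·t(Senior)
t(Senior) = 1 + 0.3·t(Manager) + 0.45·t(Trainee) + 0.15·t(Senior)
Solving: t(Manager) = 6.5789, t(Trainee) = 6.3158, t(Senior) = 6.8421.
Expected years from Senior to Junior: 6.8421.

6.8421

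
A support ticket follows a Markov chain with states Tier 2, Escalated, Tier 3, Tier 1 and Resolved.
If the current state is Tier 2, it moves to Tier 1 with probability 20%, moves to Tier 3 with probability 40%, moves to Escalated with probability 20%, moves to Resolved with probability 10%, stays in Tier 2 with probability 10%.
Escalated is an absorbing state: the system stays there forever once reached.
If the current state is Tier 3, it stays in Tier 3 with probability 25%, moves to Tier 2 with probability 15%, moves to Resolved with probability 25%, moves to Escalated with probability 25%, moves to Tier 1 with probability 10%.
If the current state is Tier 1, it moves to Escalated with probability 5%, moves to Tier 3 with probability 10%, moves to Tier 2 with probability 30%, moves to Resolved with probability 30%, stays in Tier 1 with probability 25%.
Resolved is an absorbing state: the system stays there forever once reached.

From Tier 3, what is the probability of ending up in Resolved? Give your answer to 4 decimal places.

0.5201

Let h(s) be the probability of absorption at Resolved starting from transient state s. Then h(Resolved) = 1 and h(Escalated) = 0. By first-step analysis:
h(Tier 2) = 0.1·h(Tier 2) + 0.2·0 + 0.4·h(Tier 3) + 0.2·h(Tier 1) + 0.1·1
h(Tier 3) = 0.15·h(Tier 2) + 0.25·0 + 0.25·h(Tier 3) + 0.1·h(Tier 1) + 0.25·1
h(Tier 1) = 0.3·h(Tier 2) + 0.05·0 + 0.1·h(Tier 3) + 0.25·h(Tier 1) + 0.3·1
Solving: h(Tier 2) = 0.4901, h(Tier 3) = 0.5201, h(Tier 1) = 0.6654.
Starting from Tier 3, the probability is 0.5201.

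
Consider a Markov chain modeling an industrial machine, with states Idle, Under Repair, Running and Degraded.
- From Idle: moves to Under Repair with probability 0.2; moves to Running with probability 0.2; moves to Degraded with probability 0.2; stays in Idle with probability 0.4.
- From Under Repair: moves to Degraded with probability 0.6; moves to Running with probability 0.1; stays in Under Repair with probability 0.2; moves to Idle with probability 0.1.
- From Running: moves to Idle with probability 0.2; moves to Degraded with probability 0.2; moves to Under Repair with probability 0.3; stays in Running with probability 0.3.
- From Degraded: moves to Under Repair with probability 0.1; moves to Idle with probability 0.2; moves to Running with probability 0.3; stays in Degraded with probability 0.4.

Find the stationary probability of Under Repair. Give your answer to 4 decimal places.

Let the stationary distribution be π with π = πP and π_1 + π_2 + π_3 + π_4 = 1.
π_1 = 0.4·π_1 + 0.1·π_2 + 0.2·π_3 + 0.2·π_4
π_2 = 0.2·π_1 + 0.2·π_2 + 0.3·π_3 + 0.1·π_4
π_3 = 0.2·π_1 + 0.1·π_2 + 0.3·π_3 + 0.3·π_4
Solving with the normalization constraint gives π = (0.2263, 0.1895, 0.2395, 0.3447).
So the stationary probability of Under Repair is 0.1895.

0.1895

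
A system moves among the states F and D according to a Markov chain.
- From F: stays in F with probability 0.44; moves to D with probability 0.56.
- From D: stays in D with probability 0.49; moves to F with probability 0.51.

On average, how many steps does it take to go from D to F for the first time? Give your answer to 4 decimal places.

1.9608

Let t(s) be the expected number of steps to first reach F from state s, with t(F) = 0. Conditioning on the first step:
t(D) = 1 + 0.49·t(D)
Solving: t(D) = 1.9608.
Expected steps from D to F: 1.9608.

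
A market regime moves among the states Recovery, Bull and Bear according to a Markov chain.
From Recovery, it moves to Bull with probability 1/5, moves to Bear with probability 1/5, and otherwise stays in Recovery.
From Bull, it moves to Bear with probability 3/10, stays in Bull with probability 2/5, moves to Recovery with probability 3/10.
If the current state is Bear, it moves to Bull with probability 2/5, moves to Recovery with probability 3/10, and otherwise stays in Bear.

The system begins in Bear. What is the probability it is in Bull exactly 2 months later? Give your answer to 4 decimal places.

0.3400

Sum over the intermediate state after 1 month:
P = P(Bear→Recovery)·P(Recovery→Bull) + P(Bear→Bull)·P(Bull→Bull) + P(Bear→Bear)·P(Bear→Bull)
  = 0.3×0.2 + 0.4×0.4 + 0.3×0.4
  = 0.0600 + 0.1600 + 0.1200 = 0.3400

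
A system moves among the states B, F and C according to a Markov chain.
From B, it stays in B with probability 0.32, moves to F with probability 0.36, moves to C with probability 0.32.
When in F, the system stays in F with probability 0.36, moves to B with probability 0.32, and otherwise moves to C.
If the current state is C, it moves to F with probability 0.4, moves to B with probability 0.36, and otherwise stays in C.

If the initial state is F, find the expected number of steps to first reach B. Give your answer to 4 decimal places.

3.0134

Let t(s) be the expected number of steps to first reach B from state s, with t(B) = 0. Conditioning on the first step:
t(F) = 1 + 0.36·t(F) + 0.32·t(C)
t(C) = 1 + 0.4·t(F) + 0.24·t(C)
Solving: t(F) = 3.0134, t(C) = 2.9018.
Expected steps from F to B: 3.0134.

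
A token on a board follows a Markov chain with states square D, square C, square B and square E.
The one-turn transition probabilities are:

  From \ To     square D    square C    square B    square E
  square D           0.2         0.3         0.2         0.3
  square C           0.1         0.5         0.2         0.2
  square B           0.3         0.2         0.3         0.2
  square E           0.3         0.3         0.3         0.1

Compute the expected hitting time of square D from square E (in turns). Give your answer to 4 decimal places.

4.3169

Let t(s) be the expected number of turns to first reach square D from state s, with t(square D) = 0. Conditioning on the first turn:
t(square C) = 1 + 0.5·t(square C) + 0.2·t(square B) + 0.2·t(square E)
t(square B) = 1 + 0.2·t(square C) + 0.3·t(square B) + 0.2·t(square E)
t(square E) = 1 + 0.3·t(square C) + 0.3·t(square B) + 0.1·t(square E)
Solving: t(square C) = 5.4098, t(square B) = 4.2077, t(square E) = 4.3169.
Expected turns from square E to square D: 4.3169.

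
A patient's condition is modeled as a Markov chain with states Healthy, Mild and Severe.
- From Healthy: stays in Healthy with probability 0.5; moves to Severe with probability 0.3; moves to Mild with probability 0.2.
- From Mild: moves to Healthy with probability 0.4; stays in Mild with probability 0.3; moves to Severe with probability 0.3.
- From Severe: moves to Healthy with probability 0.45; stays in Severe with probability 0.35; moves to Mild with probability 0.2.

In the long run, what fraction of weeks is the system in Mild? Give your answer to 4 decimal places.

Let the stationary distribution be π with π = πP and π_1 + π_2 + π_3 = 1.
π_1 = 0.5·π_1 + 0.4·π_2 + 0.45·π_3
π_2 = 0.2·π_1 + 0.3·π_2 + 0.2·π_3
Solving with the normalization constraint gives π = (0.4620, 0.2222, 0.3158).
So the stationary probability of Mild is 0.2222.

0.2222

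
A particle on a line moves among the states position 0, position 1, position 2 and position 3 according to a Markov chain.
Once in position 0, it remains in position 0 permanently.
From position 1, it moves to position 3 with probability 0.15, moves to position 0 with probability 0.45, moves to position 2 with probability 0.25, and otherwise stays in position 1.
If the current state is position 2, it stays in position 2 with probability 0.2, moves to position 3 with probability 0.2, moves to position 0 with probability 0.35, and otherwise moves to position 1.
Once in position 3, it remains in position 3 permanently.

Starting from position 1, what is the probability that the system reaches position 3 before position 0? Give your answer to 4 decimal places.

Let h(s) be the probability of absorption at position 3 starting from transient state s. Then h(position 3) = 1 and h(position 0) = 0. By first-step analysis:
h(position 1) = 0.45·0 + 0.15·h(position 1) + 0.25·h(position 2) + 0.15·1
h(position 2) = 0.35·0 + 0.25·h(position 1) + 0.2·h(position 2) + 0.2·1
Solving: h(position 1) = 0.2753, h(position 2) = 0.3360.
Starting from position 1, the probability is 0.2753.

0.2753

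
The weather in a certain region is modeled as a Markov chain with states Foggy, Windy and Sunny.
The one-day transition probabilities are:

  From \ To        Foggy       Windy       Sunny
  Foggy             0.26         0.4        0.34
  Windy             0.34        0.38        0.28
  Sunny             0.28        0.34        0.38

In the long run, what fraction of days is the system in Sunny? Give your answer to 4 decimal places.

0.3309

Let the stationary distribution be π with π = πP and π_1 + π_2 + π_3 = 1.
π_1 = 0.26·π_1 + 0.34·π_2 + 0.28·π_3
π_2 = 0.4·π_1 + 0.38·π_2 + 0.34·π_3
Solving with the normalization constraint gives π = (0.2964, 0.3727, 0.3309).
So the stationary probability of Sunny is 0.3309.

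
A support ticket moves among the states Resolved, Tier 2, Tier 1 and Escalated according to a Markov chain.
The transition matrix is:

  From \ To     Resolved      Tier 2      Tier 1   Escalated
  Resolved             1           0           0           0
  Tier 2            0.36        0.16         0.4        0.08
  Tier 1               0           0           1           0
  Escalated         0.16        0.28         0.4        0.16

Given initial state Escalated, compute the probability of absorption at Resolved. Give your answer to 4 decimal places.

0.3443

Let h(s) be the probability of absorption at Resolved starting from transient state s. Then h(Resolved) = 1 and h(Tier 1) = 0. By first-step analysis:
h(Tier 2) = 0.36·1 + 0.16·h(Tier 2) + 0.4·0 + 0.08·h(Escalated)
h(Escalated) = 0.16·1 + 0.28·h(Tier 2) + 0.4·0 + 0.16·h(Escalated)
Solving: h(Tier 2) = 0.4614, h(Escalated) = 0.3443.
Starting from Escalated, the probability is 0.3443.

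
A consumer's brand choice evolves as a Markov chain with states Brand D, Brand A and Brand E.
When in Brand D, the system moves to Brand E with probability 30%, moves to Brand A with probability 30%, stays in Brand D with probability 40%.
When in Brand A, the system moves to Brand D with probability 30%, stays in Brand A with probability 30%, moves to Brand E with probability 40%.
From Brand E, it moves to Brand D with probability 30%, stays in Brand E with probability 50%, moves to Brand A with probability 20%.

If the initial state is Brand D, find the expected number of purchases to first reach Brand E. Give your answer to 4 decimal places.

3.0303

Let t(s) be the expected number of purchases to first reach Brand E from state s, with t(Brand E) = 0. Conditioning on the first purchase:
t(Brand D) = 1 + 0.4·t(Brand D) + 0.3·t(Brand A)
t(Brand A) = 1 + 0.3·t(Brand D) + 0.3·t(Brand A)
Solving: t(Brand D) = 3.0303, t(Brand A) = 2.7273.
Expected purchases from Brand D to Brand E: 3.0303.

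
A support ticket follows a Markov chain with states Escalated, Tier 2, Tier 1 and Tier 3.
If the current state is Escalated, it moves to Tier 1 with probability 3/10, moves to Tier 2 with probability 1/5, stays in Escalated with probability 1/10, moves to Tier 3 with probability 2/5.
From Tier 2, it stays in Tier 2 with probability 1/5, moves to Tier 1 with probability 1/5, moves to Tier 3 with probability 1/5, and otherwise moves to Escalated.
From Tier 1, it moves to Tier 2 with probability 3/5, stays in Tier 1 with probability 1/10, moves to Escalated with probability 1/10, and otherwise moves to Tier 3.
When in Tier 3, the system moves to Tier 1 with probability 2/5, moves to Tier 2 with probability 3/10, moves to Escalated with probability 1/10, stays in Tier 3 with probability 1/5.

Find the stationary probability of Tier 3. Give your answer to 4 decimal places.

0.2393

Let the stationary distribution be π with π = πP and π_1 + π_2 + π_3 + π_4 = 1.
π_1 = 0.1·π_1 + 0.4·π_2 + 0.1·π_3 + 0.1·π_4
π_2 = 0.2·π_1 + 0.2·π_2 + 0.6·π_3 + 0.3·π_4
π_3 = 0.3·π_1 + 0.2·π_2 + 0.1·π_3 + 0.4·π_4
Solving with the normalization constraint gives π = (0.1964, 0.3212, 0.2432, 0.2393).
So the stationary probability of Tier 3 is 0.2393.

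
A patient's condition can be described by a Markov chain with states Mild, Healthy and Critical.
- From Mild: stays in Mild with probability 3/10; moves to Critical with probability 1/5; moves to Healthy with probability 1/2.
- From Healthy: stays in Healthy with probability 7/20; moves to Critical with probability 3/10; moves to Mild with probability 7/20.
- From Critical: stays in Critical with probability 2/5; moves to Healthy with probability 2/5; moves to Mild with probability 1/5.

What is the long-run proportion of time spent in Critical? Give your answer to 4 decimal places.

Let the stationary distribution be π with π = πP and π_1 + π_2 + π_3 = 1.
π_1 = 0.3·π_1 + 0.35·π_2 + 0.2·π_3
π_2 = 0.5·π_1 + 0.35·π_2 + 0.4·π_3
Solving with the normalization constraint gives π = (0.2903, 0.4086, 0.3011).
So the stationary probability of Critical is 0.3011.

0.3011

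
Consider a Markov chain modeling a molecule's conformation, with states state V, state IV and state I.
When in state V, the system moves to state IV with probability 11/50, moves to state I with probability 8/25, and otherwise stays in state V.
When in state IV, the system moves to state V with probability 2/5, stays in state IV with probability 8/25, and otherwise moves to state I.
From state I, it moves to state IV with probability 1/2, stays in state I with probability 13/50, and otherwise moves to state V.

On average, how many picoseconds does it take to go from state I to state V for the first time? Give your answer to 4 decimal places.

3.2489

Let t(s) be the expected number of picoseconds to first reach state V from state s, with t(state V) = 0. Conditioning on the first picosecond:
t(state IV) = 1 + 0.32·t(state IV) + 0.28·t(state I)
t(state I) = 1 + 0.5·t(state IV) + 0.26·t(state I)
Solving: t(state IV) = 2.8084, t(state I) = 3.2489.
Expected picoseconds from state I to state V: 3.2489.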